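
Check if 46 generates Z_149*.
46^{37} ≡ 1 mod 149 and 37 < 148, so ord_149(46) = 37 ≠ 148 and 46 is not a primitive root.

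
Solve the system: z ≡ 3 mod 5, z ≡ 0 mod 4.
M = 5 × 4 = 20. M₁ = 4, y₁ ≡ 4 mod 5. M₂ = 5, y₂ ≡ 1 mod 4. z = 3×4×4 + 0×5×1 ≡ 8 mod 20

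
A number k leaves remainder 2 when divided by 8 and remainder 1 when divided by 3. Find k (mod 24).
M = 8 × 3 = 24. M₁ = 3, y₁ ≡ 3 (mod 8). M₂ = 8, y₂ ≡ 2 (mod 3). k = 2×3×3 + 1×8×2 ≡ 10 (mod 24)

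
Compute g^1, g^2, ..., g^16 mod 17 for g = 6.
6^1, 6^2, ..., 6^{16} mod 17: [6, 2, 12, 4, 7, 8, 14, 16, 11, 15, 5, 13, 10, 9, 3, 1]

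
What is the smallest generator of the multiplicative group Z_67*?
g = 2. For each prime q|66: 2^{33}≡66, 2^{22}≡37, 2^{6}≡64, none ≡ 1, so ord_67(2) = 66 and 2 is a primitive root.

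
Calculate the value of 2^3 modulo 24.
2^{3} = 8 ≡ 8 mod 24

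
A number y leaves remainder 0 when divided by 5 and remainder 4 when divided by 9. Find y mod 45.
M = 5 × 9 = 45. M₁ = 9, y₁ ≡ 4 mod 5. M₂ = 5, y₂ ≡ 2 mod 9. y = 0×9×4 + 4×5×2 ≡ 40 mod 45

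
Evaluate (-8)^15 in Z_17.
By repeated squaring (mod 17): (-8)^{1}≡9, (-8)^{2}≡13, (-8)^{4}≡16, (-8)^{8}≡1. Then (-8)^{15} = (-8)^{8+4+2+1} ≡ 1 × 16 × 13 × 9 ≡ 2 (mod 17)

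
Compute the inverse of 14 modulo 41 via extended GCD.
Extended GCD: 14(3) + 41(-1) = 1. So 14^(-1) ≡ 3 mod 41. Verify: 14 × 3 = 42 ≡ 1 mod 41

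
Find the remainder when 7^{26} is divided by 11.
By Fermat: 7^{10} ≡ 1 mod 11. 26 = 2×10 + 6. So 7^{26} ≡ 7^{6} ≡ 4 mod 11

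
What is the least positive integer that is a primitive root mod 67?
g = 2. Powers: [2, 4, 8, 16, 32, 64, 61, 55, ...] generates all 66 non-zero residues.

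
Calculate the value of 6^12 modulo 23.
By repeated squaring (mod 23): 6^{1}≡6, 6^{2}≡13, 6^{4}≡8, 6^{8}≡18. Then 6^{12} = 6^{8+4} ≡ 18 × 8 ≡ 6 (mod 23)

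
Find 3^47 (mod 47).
Using Fermat: 3^{46} ≡ 1 (mod 47). 47 ≡ 1 (mod 46). So 3^{47} ≡ 3^{1} ≡ 3 (mod 47)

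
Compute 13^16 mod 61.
By repeated squaring (mod 61): 13^{1}≡13, 13^{2}≡47, 13^{4}≡13, 13^{8}≡47, 13^{16}≡13. So 13^{16} ≡ 13 (mod 61)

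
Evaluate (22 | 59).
(22/59) = 22^{29} mod 59 = 1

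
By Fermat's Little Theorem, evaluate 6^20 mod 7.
By Fermat: 6^{6} ≡ 1 (mod 7). 20 = 3×6 + 2. So 6^{20} ≡ 6^{2} ≡ 1 (mod 7)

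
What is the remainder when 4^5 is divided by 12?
By repeated squaring (mod 12): 4^{1}≡4, 4^{2}≡4, 4^{4}≡4. Then 4^{5} = 4^{4+1} ≡ 4 × 4 ≡ 4 (mod 12)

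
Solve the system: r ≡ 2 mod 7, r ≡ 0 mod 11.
M = 7 × 11 = 77. M₁ = 11, y₁ ≡ 2 mod 7. M₂ = 7, y₂ ≡ 8 mod 11. r = 2×11×2 + 0×7×8 ≡ 44 mod 77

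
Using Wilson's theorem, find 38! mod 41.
(40)! = (38)! × (39) × (40) ≡ -1 (mod 41). So (38)! ≡ -1 × [(40)(39)]^(-1) ≡ 20 (mod 41)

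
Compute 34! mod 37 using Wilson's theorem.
(36)! = (34)! × (35) × (36) ≡ -1 mod 37. So (34)! ≡ -1 × [(36)(35)]^(-1) ≡ 18 mod 37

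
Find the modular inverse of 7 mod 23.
Since 23 is prime, by Fermat 7^(-1) ≡ 7^{21} ≡ 10 (mod 23). Verify: 7 × 10 = 70 ≡ 1 (mod 23)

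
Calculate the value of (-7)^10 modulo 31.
By repeated squaring mod 31: (-7)^{1}≡24, (-7)^{2}≡18, (-7)^{4}≡14, (-7)^{8}≡10. Then (-7)^{10} = (-7)^{8+2} ≡ 10 × 18 ≡ 25 mod 31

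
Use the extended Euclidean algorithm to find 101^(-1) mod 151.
Extended GCD: 101(3) + 151(-2) = 1. So 101^(-1) ≡ 3 mod 151. Verify: 101 × 3 = 303 ≡ 1 mod 151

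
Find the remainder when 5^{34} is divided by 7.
By Fermat: 5^{6} ≡ 1 (mod 7). 34 = 5×6 + 4. So 5^{34} ≡ 5^{4} ≡ 2 (mod 7)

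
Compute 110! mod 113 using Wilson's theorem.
(112)! = (110)! × (111) × (112) ≡ -1 mod 113. So (110)! ≡ -1 × [(112)(111)]^(-1) ≡ 56 mod 113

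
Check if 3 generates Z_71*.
3^{35} ≡ 1 (mod 71) and 35 < 70, so ord_71(3) = 35 ≠ 70 and 3 is not a primitive root.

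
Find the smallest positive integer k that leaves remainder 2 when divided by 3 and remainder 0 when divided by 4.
M = 3 × 4 = 12. M₁ = 4, y₁ ≡ 1 mod 3. M₂ = 3, y₂ ≡ 3 mod 4. k = 2×4×1 + 0×3×3 ≡ 8 mod 12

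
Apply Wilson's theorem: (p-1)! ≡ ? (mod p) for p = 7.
By Wilson's theorem, (6)! ≡ -1 ≡ 6 mod 7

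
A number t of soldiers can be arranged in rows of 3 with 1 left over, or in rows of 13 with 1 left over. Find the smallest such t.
M = 3 × 13 = 39. M₁ = 13, y₁ ≡ 1 mod 3. M₂ = 3, y₂ ≡ 9 mod 13. t = 1×13×1 + 1×3×9 ≡ 1 mod 39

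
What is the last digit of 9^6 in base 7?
Using Fermat: 9^{6} ≡ 1 mod 7. 6 ≡ 0 mod 6. So 9^{6} ≡ 9^{0} ≡ 1 mod 7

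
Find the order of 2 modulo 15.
Powers of 2 mod 15: 2^1≡2, 2^2≡4, 2^3≡8, 2^4≡1. So the order of 2 is 4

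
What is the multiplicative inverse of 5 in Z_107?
Since 107 is prime, by Fermat 5^(-1) ≡ 5^{105} ≡ 43 mod 107. Verify: 5 × 43 = 215 ≡ 1 mod 107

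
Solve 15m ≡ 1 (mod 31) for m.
Since 31 is prime, by Fermat 15^(-1) ≡ 15^{29} ≡ 29 (mod 31). Verify: 15 × 29 = 435 ≡ 1 (mod 31)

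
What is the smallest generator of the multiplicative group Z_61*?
g = 2. Powers: [2, 4, 8, 16, 32, 3, ...] generates all 60 non-zero residues.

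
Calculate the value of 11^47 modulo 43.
Using Fermat: 11^{42} ≡ 1 mod 43. 47 ≡ 5 mod 42. So 11^{47} ≡ 11^{5} ≡ 16 mod 43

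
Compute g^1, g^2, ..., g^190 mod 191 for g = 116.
116^1, 116^2, ..., 116^{190} mod 191: [116, 86, 44, 138, 155, 26, 151, 135, 189, 150, 19, 103, 106, 72, 139, 80, 112, 4, 82, 153, 176, 170, 47, 104, 31, 158, 183, 27, 76, 30, 42, 97, 174, 129, 66, 16, 137, 39, 131, 107, 188, 34, 124, 59, 159, 108, 113, 120, 168, 6, 123, 134, 73, 64, 166, 156, 142, 46, 179, 136, 114, 45, 63, 50, 70, 98, 99, 24, 110, 154, 101, 65, 91, 51, 186, 184, 143, 162, 74, 180, 61, 9, 89, 10, 14, 96, 58, 43, 22, 69, 173, 13, 171, 163, 190, 75, 105, 147, 53, 36, 165, 40, 56, 2, 41, 172, 88, 85, 119, 52, 111, 79, 187, 109, 38, 15, 21, 144, 87, 160, 33, 8, 164, 115, 161, 149, 94, 17, 62, 125, 175, 54, 152, 60, 84, 3, 157, 67, 132, 32, 83, 78, 71, 23, 185, 68, 57, 118, 127, 25, 35, 49, 145, 12, 55, 77, 146, 128, 141, 121, 93, 92, 167, 81, 37, 90, 126, 100, 140, 5, 7, 48, 29, 117, 11, 130, 182, 102, 181, 177, 95, 133, 148, 169, 122, 18, 178, 20, 28, 1]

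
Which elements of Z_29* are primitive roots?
There are φ(28) = 12 primitive roots mod 29: {2, 3, 8, 10, 11, 14, 15, 18, 19, 21, 26, 27}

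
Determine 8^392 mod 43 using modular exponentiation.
Using Fermat: 8^{42} ≡ 1 mod 43. 392 ≡ 14 mod 42. So 8^{392} ≡ 8^{14} ≡ 1 mod 43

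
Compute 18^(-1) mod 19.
Since 19 is prime, by Fermat 18^(-1) ≡ 18^{17} ≡ 18 mod 19. Verify: 18 × 18 = 324 ≡ 1 mod 19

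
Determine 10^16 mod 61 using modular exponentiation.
By repeated squaring (mod 61): 10^{1}≡10, 10^{2}≡39, 10^{4}≡57, 10^{8}≡16, 10^{16}≡12. So 10^{16} ≡ 12 (mod 61)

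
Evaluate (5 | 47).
(5/47) = 5^{23} mod 47 = -1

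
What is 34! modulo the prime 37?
(36)! = (34)! × (35) × (36) ≡ -1 mod 37. So (34)! ≡ -1 × [(36)(35)]^(-1) ≡ 18 mod 37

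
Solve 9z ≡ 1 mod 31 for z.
Since 31 is prime, by Fermat 9^(-1) ≡ 9^{29} ≡ 7 mod 31. Verify: 9 × 7 = 63 ≡ 1 mod 31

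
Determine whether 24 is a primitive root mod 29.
24^{7} ≡ 1 mod 29 and 7 < 28, so ord_29(24) = 7 ≠ 28 and 24 is not a primitive root.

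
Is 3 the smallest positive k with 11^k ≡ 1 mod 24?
Powers of 11 mod 24: 11^1≡11, 11^2≡1. Already 11^2≡1, so the order is 2 < 3. No, the actual order is 2.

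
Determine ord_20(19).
Powers of 19 mod 20: 19^1≡19, 19^2≡1. ord_20(19) = 2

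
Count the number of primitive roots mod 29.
A prime p has φ(p-1) primitive roots; here φ(28) = 12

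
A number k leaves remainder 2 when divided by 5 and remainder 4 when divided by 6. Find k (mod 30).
M = 5 × 6 = 30. M₁ = 6, y₁ ≡ 1 (mod 5). M₂ = 5, y₂ ≡ 5 (mod 6). k = 2×6×1 + 4×5×5 ≡ 22 (mod 30)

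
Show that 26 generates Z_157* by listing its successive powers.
26^1, 26^2, ..., 26^{156} mod 157: [26, 48, 149, 106, 87, 64, 94, 89, 116, 33, 73, 14, 50, 44, 45, 71, 119, 111, 60, 147, 54, 148, 80, 39, 72, 145, 2, 52, 96, 141, 55, 17, 128, 31, 21, 75, 66, 146, 28, 100, 88, 90, 142, 81, 65, 120, 137, 108, 139, 3, 78, 144, 133, 4, 104, 35, 125, 110, 34, 99, 62, 42, 150, 132, 135, 56, 43, 19, 23, 127, 5, 130, 83, 117, 59, 121, 6, 156, 131, 109, 8, 51, 70, 93, 63, 68, 41, 124, 84, 143, 107, 113, 112, 86, 38, 46, 97, 10, 103, 9, 77, 118, 85, 12, 155, 105, 61, 16, 102, 140, 29, 126, 136, 82, 91, 11, 129, 57, 69, 67, 15, 76, 92, 37, 20, 49, 18, 154, 79, 13, 24, 153, 53, 122, 32, 47, 123, 58, 95, 115, 7, 25, 22, 101, 114, 138, 134, 30, 152, 27, 74, 40, 98, 36, 151, 1]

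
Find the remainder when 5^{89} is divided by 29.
By Fermat: 5^{28} ≡ 1 mod 29. 89 = 3×28 + 5. So 5^{89} ≡ 5^{5} ≡ 22 mod 29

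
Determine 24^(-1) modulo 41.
Since 41 is prime, by Fermat 24^(-1) ≡ 24^{39} ≡ 12 (mod 41). Verify: 24 × 12 = 288 ≡ 1 (mod 41)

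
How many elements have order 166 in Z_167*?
Number of primitive roots mod 167 = φ(p-1) = φ(166) = 82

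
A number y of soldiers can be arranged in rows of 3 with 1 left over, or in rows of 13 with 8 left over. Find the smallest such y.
M = 3 × 13 = 39. M₁ = 13, y₁ ≡ 1 (mod 3). M₂ = 3, y₂ ≡ 9 (mod 13). y = 1×13×1 + 8×3×9 ≡ 34 (mod 39)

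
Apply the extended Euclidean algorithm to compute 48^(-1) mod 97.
Extended GCD: 48(-2) + 97(1) = 1. So 48^(-1) ≡ -2 ≡ 95 (mod 97). Verify: 48 × 95 = 4560 ≡ 1 (mod 97)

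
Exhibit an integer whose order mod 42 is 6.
31 has order 6 mod 42 since 31^{6} ≡ 1 (mod 42) and no smaller power works.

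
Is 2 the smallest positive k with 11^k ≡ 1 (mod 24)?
Powers of 11 mod 24: 11^1≡11, 11^2≡1. First k with 11^k≡1 is k=2. Yes, ord_24(11) = 2.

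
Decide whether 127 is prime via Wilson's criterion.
(126)! mod 127 = 126. Since 126 ≡ -1 mod 127, 127 is prime.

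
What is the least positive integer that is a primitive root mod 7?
g = 3. Powers: [3, 2, 6, 4, 5, 1] generates all 6 non-zero residues.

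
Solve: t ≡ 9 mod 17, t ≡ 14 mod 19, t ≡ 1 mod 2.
M = 17 × 19 × 2 = 646. M₁ = 38, y₁ ≡ 13 mod 17. M₂ = 34, y₂ ≡ 14 mod 19. M₃ = 323, y₃ ≡ 1 mod 2. t = 9×38×13 + 14×34×14 + 1×323×1 ≡ 451 mod 646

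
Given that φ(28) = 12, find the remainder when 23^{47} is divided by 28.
By Euler: 23^{12} ≡ 1 mod 28 since gcd(23, 28) = 1. 47 = 3×12 + 11. So 23^{47} ≡ 23^{11} ≡ 11 mod 28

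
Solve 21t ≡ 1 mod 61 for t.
Since 61 is prime, by Fermat 21^(-1) ≡ 21^{59} ≡ 32 mod 61. Verify: 21 × 32 = 672 ≡ 1 mod 61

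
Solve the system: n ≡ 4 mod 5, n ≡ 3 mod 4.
M = 5 × 4 = 20. M₁ = 4, y₁ ≡ 4 mod 5. M₂ = 5, y₂ ≡ 1 mod 4. n = 4×4×4 + 3×5×1 ≡ 19 mod 20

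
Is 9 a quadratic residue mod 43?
By Euler's criterion: 9^{21} ≡ 1 mod 43. Since this equals 1, 9 is a QR.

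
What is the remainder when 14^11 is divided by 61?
By repeated squaring mod 61: 14^{1}≡14, 14^{2}≡13, 14^{4}≡47, 14^{8}≡13. Then 14^{11} = 14^{8+2+1} ≡ 13 × 13 × 14 ≡ 48 mod 61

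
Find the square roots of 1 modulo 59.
The square roots of 1 mod 59 are 1 and 58. Verify: 1² = 1 ≡ 1 mod 59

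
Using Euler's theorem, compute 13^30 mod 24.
By Euler: 13^{8} ≡ 1 mod 24 since gcd(13, 24) = 1. 30 = 3×8 + 6. So 13^{30} ≡ 13^{6} ≡ 1 mod 24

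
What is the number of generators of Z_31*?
A prime p has φ(p-1) primitive roots; here φ(30) = 8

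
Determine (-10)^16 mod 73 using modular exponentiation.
By repeated squaring (mod 73): (-10)^{1}≡63, (-10)^{2}≡27, (-10)^{4}≡72, (-10)^{8}≡1, (-10)^{16}≡1. So (-10)^{16} ≡ 1 (mod 73)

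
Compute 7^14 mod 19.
By repeated squaring mod 19: 7^{1}≡7, 7^{2}≡11, 7^{4}≡7, 7^{8}≡11. Then 7^{14} = 7^{8+4+2} ≡ 11 × 7 × 11 ≡ 11 mod 19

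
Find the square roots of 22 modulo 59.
The square roots of 22 mod 59 are 9 and 50. Verify: 9² = 81 ≡ 22 mod 59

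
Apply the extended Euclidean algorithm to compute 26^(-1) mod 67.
Extended GCD: 26(-18) + 67(7) = 1. So 26^(-1) ≡ -18 ≡ 49 (mod 67). Verify: 26 × 49 = 1274 ≡ 1 (mod 67)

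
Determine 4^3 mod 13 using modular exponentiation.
4^{3} = 64 ≡ 12 (mod 13)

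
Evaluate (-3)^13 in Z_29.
By repeated squaring (mod 29): (-3)^{1}≡26, (-3)^{2}≡9, (-3)^{4}≡23, (-3)^{8}≡7. Then (-3)^{13} = (-3)^{8+4+1} ≡ 7 × 23 × 26 ≡ 10 (mod 29)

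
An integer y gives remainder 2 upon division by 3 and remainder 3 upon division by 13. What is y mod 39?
M = 3 × 13 = 39. M₁ = 13, y₁ ≡ 1 mod 3. M₂ = 3, y₂ ≡ 9 mod 13. y = 2×13×1 + 3×3×9 ≡ 29 mod 39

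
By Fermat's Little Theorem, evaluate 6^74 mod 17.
By Fermat: 6^{16} ≡ 1 mod 17. 74 = 4×16 + 10. So 6^{74} ≡ 6^{10} ≡ 15 mod 17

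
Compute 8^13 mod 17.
By repeated squaring (mod 17): 8^{1}≡8, 8^{2}≡13, 8^{4}≡16, 8^{8}≡1. Then 8^{13} = 8^{8+4+1} ≡ 1 × 16 × 8 ≡ 9 (mod 17)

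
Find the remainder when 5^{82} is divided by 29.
By Fermat: 5^{28} ≡ 1 mod 29. 82 = 2×28 + 26. So 5^{82} ≡ 5^{26} ≡ 7 mod 29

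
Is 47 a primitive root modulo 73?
ord_73(47) divides 72. For each prime q|72: 47^{36}≡72, 47^{24}≡8, none ≡ 1. So 47 has order 72 and is a primitive root mod 73.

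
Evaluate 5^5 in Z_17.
By repeated squaring (mod 17): 5^{1}≡5, 5^{2}≡8, 5^{4}≡13. Then 5^{5} = 5^{4+1} ≡ 13 × 5 ≡ 14 (mod 17)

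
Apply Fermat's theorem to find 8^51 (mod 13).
By Fermat: 8^{12} ≡ 1 (mod 13). 51 = 4×12 + 3. So 8^{51} ≡ 8^{3} ≡ 5 (mod 13)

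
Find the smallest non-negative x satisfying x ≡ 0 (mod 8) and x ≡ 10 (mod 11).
M = 8 × 11 = 88. M₁ = 11, y₁ ≡ 3 (mod 8). M₂ = 8, y₂ ≡ 7 (mod 11). x = 0×11×3 + 10×8×7 ≡ 32 (mod 88)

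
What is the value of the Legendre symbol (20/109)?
(20/109) = 20^{54} mod 109 = 1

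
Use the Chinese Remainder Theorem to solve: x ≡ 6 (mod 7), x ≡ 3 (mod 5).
M = 7 × 5 = 35. M₁ = 5, y₁ ≡ 3 (mod 7). M₂ = 7, y₂ ≡ 3 (mod 5). x = 6×5×3 + 3×7×3 ≡ 13 (mod 35)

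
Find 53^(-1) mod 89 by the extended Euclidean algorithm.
Extended GCD: 53(42) + 89(-25) = 1. So 53^(-1) ≡ 42 mod 89. Verify: 53 × 42 = 2226 ≡ 1 mod 89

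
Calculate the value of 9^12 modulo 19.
By repeated squaring (mod 19): 9^{1}≡9, 9^{2}≡5, 9^{4}≡6, 9^{8}≡17. Then 9^{12} = 9^{8+4} ≡ 17 × 6 ≡ 7 (mod 19)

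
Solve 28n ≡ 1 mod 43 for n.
Since 43 is prime, by Fermat 28^(-1) ≡ 28^{41} ≡ 20 mod 43. Verify: 28 × 20 = 560 ≡ 1 mod 43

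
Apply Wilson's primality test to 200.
(199)! mod 200 = 0. Since 0 ≢ -1 (mod 200), 200 is not prime.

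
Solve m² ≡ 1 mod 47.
The square roots of 1 mod 47 are 1 and 46. Verify: 1² = 1 ≡ 1 mod 47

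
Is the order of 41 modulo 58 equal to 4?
Powers of 41 mod 58: 41^1≡41, 41^2≡57, 41^3≡17, 41^4≡1. First k with 41^k≡1 is k=4. Yes, ord_58(41) = 4.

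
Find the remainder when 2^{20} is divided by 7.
By Fermat: 2^{6} ≡ 1 (mod 7). 20 = 3×6 + 2. So 2^{20} ≡ 2^{2} ≡ 4 (mod 7)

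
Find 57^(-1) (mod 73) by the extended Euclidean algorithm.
Extended GCD: 57(-32) + 73(25) = 1. So 57^(-1) ≡ -32 ≡ 41 (mod 73). Verify: 57 × 41 = 2337 ≡ 1 (mod 73)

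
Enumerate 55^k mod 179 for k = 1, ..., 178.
55^1, 55^2, ..., 55^{178} mod 179: [55, 161, 84, 145, 99, 75, 8, 82, 35, 135, 86, 76, 63, 64, 119, 101, 6, 151, 71, 146, 154, 57, 92, 48, 134, 31, 94, 158, 98, 20, 26, 177, 69, 36, 11, 68, 160, 29, 163, 15, 109, 88, 7, 27, 53, 51, 120, 156, 167, 56, 37, 66, 50, 65, 174, 83, 90, 117, 170, 42, 162, 139, 127, 4, 41, 107, 157, 43, 38, 121, 32, 149, 140, 3, 165, 125, 73, 77, 118, 46, 24, 67, 105, 47, 79, 49, 10, 13, 178, 124, 18, 95, 34, 80, 104, 171, 97, 144, 44, 93, 103, 116, 115, 60, 78, 173, 28, 108, 33, 25, 122, 87, 131, 45, 148, 85, 21, 81, 159, 153, 2, 110, 143, 168, 111, 19, 150, 16, 164, 70, 91, 172, 152, 126, 128, 59, 23, 12, 123, 142, 113, 129, 114, 5, 96, 89, 62, 9, 137, 17, 40, 52, 175, 138, 72, 22, 136, 141, 58, 147, 30, 39, 176, 14, 54, 106, 102, 61, 133, 155, 112, 74, 132, 100, 130, 169, 166, 1]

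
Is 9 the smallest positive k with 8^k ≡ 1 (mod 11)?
Powers of 8 mod 11: 8^1≡8, 8^2≡9, 8^3≡6, 8^4≡4, 8^5≡10, 8^6≡3, 8^7≡2, 8^8≡5, 8^9≡7, 8^10≡1. 8^9≡7≢1, so ord ≠ 9. No, the actual order is 10.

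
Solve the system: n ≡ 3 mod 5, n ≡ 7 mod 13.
M = 5 × 13 = 65. M₁ = 13, y₁ ≡ 2 mod 5. M₂ = 5, y₂ ≡ 8 mod 13. n = 3×13×2 + 7×5×8 ≡ 33 mod 65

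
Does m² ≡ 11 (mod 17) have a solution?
By Euler's criterion: 11^{8} ≡ 16 (mod 17). Since this equals -1 (≡ 16), 11 is not a QR.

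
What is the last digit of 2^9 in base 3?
Using Fermat: 2^{2} ≡ 1 mod 3. 9 ≡ 1 mod 2. So 2^{9} ≡ 2^{1} ≡ 2 mod 3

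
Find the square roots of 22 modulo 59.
The square roots of 22 mod 59 are 9 and 50. Verify: 9² = 81 ≡ 22 mod 59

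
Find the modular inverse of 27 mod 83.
Since 83 is prime, by Fermat 27^(-1) ≡ 27^{81} ≡ 40 (mod 83). Verify: 27 × 40 = 1080 ≡ 1 (mod 83)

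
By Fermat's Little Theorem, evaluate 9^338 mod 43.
By Fermat: 9^{42} ≡ 1 mod 43. 338 ≡ 2 mod 42. So 9^{338} ≡ 9^{2} ≡ 38 mod 43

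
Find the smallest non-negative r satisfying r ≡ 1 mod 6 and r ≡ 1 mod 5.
M = 6 × 5 = 30. M₁ = 5, y₁ ≡ 5 mod 6. M₂ = 6, y₂ ≡ 1 mod 5. r = 1×5×5 + 1×6×1 ≡ 1 mod 30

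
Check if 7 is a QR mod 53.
By Euler's criterion: 7^{26} ≡ 1 (mod 53). Since this equals 1, 7 is a QR.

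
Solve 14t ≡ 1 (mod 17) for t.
Since 17 is prime, by Fermat 14^(-1) ≡ 14^{15} ≡ 11 (mod 17). Verify: 14 × 11 = 154 ≡ 1 (mod 17)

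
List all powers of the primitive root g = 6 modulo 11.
6^1, 6^2, ..., 6^{10} mod 11: [6, 3, 7, 9, 10, 5, 8, 4, 2, 1]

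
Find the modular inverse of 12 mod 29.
Since 29 is prime, by Fermat 12^(-1) ≡ 12^{27} ≡ 17 (mod 29). Verify: 12 × 17 = 204 ≡ 1 (mod 29)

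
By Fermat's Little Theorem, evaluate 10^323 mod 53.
By Fermat: 10^{52} ≡ 1 mod 53. 323 ≡ 11 mod 52. So 10^{323} ≡ 10^{11} ≡ 44 mod 53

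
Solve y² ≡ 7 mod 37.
The square roots of 7 mod 37 are 9 and 28. Verify: 9² = 81 ≡ 7 mod 37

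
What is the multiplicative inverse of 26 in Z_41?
Since 41 is prime, by Fermat 26^(-1) ≡ 26^{39} ≡ 30 (mod 41). Verify: 26 × 30 = 780 ≡ 1 (mod 41)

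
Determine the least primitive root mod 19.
g = 2. Powers: [2, 4, 8, 16, 13, 7, 14, 9, 18, ...] generates all 18 non-zero residues.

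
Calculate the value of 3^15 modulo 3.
By repeated squaring (mod 3): 3^{1}≡0, 3^{2}≡0, 3^{4}≡0, 3^{8}≡0. Then 3^{15} = 3^{8+4+2+1} ≡ 0 × 0 × 0 × 0 ≡ 0 (mod 3)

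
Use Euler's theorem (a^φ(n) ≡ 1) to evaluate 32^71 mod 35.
By Euler: 32^{24} ≡ 1 mod 35 since gcd(32, 35) = 1. 71 = 2×24 + 23. So 32^{71} ≡ 32^{23} ≡ 23 mod 35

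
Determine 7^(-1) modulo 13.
Since 13 is prime, by Fermat 7^(-1) ≡ 7^{11} ≡ 2 (mod 13). Verify: 7 × 2 = 14 ≡ 1 (mod 13)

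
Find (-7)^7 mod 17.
By repeated squaring mod 17: (-7)^{1}≡10, (-7)^{2}≡15, (-7)^{4}≡4. Then (-7)^{7} = (-7)^{4+2+1} ≡ 4 × 15 × 10 ≡ 5 mod 17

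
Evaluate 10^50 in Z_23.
Using Fermat: 10^{22} ≡ 1 (mod 23). 50 ≡ 6 (mod 22). So 10^{50} ≡ 10^{6} ≡ 6 (mod 23)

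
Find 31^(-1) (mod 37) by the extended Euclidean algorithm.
Extended GCD: 31(6) + 37(-5) = 1. So 31^(-1) ≡ 6 (mod 37). Verify: 31 × 6 = 186 ≡ 1 (mod 37)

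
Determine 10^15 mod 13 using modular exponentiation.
Using Fermat: 10^{12} ≡ 1 mod 13. 15 ≡ 3 mod 12. So 10^{15} ≡ 10^{3} ≡ 12 mod 13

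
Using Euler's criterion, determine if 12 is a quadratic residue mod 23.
By Euler's criterion: 12^{11} ≡ 1 (mod 23). Since this equals 1, 12 is a QR.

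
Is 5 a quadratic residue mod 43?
By Euler's criterion: 5^{21} ≡ 42 mod 43. Since this equals -1 (≡ 42), 5 is not a QR.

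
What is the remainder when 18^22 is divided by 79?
By repeated squaring (mod 79): 18^{1}≡18, 18^{2}≡8, 18^{4}≡64, 18^{8}≡67, 18^{16}≡65. Then 18^{22} = 18^{16+4+2} ≡ 65 × 64 × 8 ≡ 21 (mod 79)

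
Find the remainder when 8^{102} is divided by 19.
By Fermat: 8^{18} ≡ 1 (mod 19). 102 = 5×18 + 12. So 8^{102} ≡ 8^{12} ≡ 1 (mod 19)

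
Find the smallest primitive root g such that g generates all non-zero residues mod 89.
g = 3. For each prime q|88: 3^{44}≡88, 3^{8}≡64, none ≡ 1, so ord_89(3) = 88 and 3 is a primitive root.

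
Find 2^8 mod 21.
By repeated squaring mod 21: 2^{1}≡2, 2^{2}≡4, 2^{4}≡16, 2^{8}≡4. So 2^{8} ≡ 4 mod 21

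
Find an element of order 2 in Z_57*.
20 has order 2 mod 57 since 20^{2} ≡ 1 mod 57 and no smaller power works.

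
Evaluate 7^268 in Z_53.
Using Fermat: 7^{52} ≡ 1 (mod 53). 268 ≡ 8 (mod 52). So 7^{268} ≡ 7^{8} ≡ 44 (mod 53)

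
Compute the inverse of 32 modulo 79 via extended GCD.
Extended GCD: 32(-37) + 79(15) = 1. So 32^(-1) ≡ -37 ≡ 42 mod 79. Verify: 32 × 42 = 1344 ≡ 1 mod 79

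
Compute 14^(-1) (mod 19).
Since 19 is prime, by Fermat 14^(-1) ≡ 14^{17} ≡ 15 (mod 19). Verify: 14 × 15 = 210 ≡ 1 (mod 19)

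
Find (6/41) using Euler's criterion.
(6/41) = 6^{20} mod 41 = -1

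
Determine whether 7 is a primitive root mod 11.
ord_11(7) divides 10. For each prime q|10: 7^{5}≡10, 7^{2}≡5, none ≡ 1. So 7 has order 10 and is a primitive root mod 11.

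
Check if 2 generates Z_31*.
2^{5} ≡ 1 mod 31 and 5 < 30, so ord_31(2) = 5 ≠ 30 and 2 is not a primitive root.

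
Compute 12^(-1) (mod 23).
Since 23 is prime, by Fermat 12^(-1) ≡ 12^{21} ≡ 2 (mod 23). Verify: 12 × 2 = 24 ≡ 1 (mod 23)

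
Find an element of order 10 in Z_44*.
3 has order 10 mod 44 since 3^{10} ≡ 1 mod 44 and no smaller power works.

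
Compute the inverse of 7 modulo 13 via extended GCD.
Extended GCD: 7(2) + 13(-1) = 1. So 7^(-1) ≡ 2 (mod 13). Verify: 7 × 2 = 14 ≡ 1 (mod 13)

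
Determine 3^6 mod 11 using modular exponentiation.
By repeated squaring mod 11: 3^{1}≡3, 3^{2}≡9, 3^{4}≡4. Then 3^{6} = 3^{4+2} ≡ 4 × 9 ≡ 3 mod 11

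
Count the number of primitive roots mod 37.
Number of primitive roots mod 37 = φ(p-1) = φ(36) = 12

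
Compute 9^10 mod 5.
Using Fermat: 9^{4} ≡ 1 (mod 5). 10 ≡ 2 (mod 4). So 9^{10} ≡ 9^{2} ≡ 1 (mod 5)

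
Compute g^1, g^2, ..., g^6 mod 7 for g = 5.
5^1, 5^2, ..., 5^{6} mod 7: [5, 4, 6, 2, 3, 1]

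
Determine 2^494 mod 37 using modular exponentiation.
Using Fermat: 2^{36} ≡ 1 mod 37. 494 ≡ 26 mod 36. So 2^{494} ≡ 2^{26} ≡ 3 mod 37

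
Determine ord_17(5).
Powers of 5 mod 17: 5^1≡5, 5^2≡8, 5^3≡6, 5^4≡13, 5^5≡14, 5^6≡2, 5^7≡10, 5^8≡16, 5^9≡12, 5^10≡9, 5^11≡11, 5^12≡4, 5^13≡3, 5^14≡15, 5^15≡7, 5^16≡1. Order = 16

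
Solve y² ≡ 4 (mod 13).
The square roots of 4 mod 13 are 11 and 2. Verify: 11² = 121 ≡ 4 (mod 13)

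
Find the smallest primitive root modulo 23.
g = 5. For each prime q|22: 5^{11}≡22, 5^{2}≡2, none ≡ 1, so ord_23(5) = 22 and 5 is a primitive root.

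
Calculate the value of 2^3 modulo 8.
2^{3} = 8 ≡ 0 mod 8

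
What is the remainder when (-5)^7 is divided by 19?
By repeated squaring (mod 19): (-5)^{1}≡14, (-5)^{2}≡6, (-5)^{4}≡17. Then (-5)^{7} = (-5)^{4+2+1} ≡ 17 × 6 × 14 ≡ 3 (mod 19)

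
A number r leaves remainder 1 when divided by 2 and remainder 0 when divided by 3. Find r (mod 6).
M = 2 × 3 = 6. M₁ = 3, y₁ ≡ 1 (mod 2). M₂ = 2, y₂ ≡ 2 (mod 3). r = 1×3×1 + 0×2×2 ≡ 3 (mod 6)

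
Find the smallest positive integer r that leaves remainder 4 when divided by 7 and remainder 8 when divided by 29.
M = 7 × 29 = 203. M₁ = 29, y₁ ≡ 1 mod 7. M₂ = 7, y₂ ≡ 25 mod 29. r = 4×29×1 + 8×7×25 ≡ 95 mod 203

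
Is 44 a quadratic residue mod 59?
By Euler's criterion: 44^{29} ≡ 58 (mod 59). Since this equals -1 (≡ 58), 44 is not a QR.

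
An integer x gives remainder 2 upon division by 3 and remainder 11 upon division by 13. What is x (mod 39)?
M = 3 × 13 = 39. M₁ = 13, y₁ ≡ 1 (mod 3). M₂ = 3, y₂ ≡ 9 (mod 13). x = 2×13×1 + 11×3×9 ≡ 11 (mod 39)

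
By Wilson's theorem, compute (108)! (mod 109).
By Wilson's theorem, (108)! ≡ -1 ≡ 108 (mod 109)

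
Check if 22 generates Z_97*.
22^{4} ≡ 1 (mod 97) and 4 < 96, so ord_97(22) = 4 ≠ 96 and 22 is not a primitive root.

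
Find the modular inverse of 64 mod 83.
Since 83 is prime, by Fermat 64^(-1) ≡ 64^{81} ≡ 48 (mod 83). Verify: 64 × 48 = 3072 ≡ 1 (mod 83)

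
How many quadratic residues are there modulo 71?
The squaring map on Z_71* is 2-to-1, so there are (70)/2 = 35 QRs.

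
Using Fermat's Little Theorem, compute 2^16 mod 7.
By Fermat: 2^{6} ≡ 1 mod 7. 16 = 2×6 + 4. So 2^{16} ≡ 2^{4} ≡ 2 mod 7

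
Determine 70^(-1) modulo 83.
Since 83 is prime, by Fermat 70^(-1) ≡ 70^{81} ≡ 51 (mod 83). Verify: 70 × 51 = 3570 ≡ 1 (mod 83)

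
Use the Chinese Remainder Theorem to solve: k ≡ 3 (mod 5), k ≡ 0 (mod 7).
M = 5 × 7 = 35. M₁ = 7, y₁ ≡ 3 (mod 5). M₂ = 5, y₂ ≡ 3 (mod 7). k = 3×7×3 + 0×5×3 ≡ 28 (mod 35)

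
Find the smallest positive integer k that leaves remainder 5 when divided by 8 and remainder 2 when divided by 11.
M = 8 × 11 = 88. M₁ = 11, y₁ ≡ 3 mod 8. M₂ = 8, y₂ ≡ 7 mod 11. k = 5×11×3 + 2×8×7 ≡ 13 mod 88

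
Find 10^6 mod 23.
By repeated squaring mod 23: 10^{1}≡10, 10^{2}≡8, 10^{4}≡18. Then 10^{6} = 10^{4+2} ≡ 18 × 8 ≡ 6 mod 23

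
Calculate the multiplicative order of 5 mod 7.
Powers of 5 mod 7: 5^1≡5, 5^2≡4, 5^3≡6, 5^4≡2, 5^5≡3, 5^6≡1. ord_7(5) = 6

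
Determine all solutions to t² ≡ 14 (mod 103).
The square roots of 14 mod 103 are 23 and 80. Verify: 23² = 529 ≡ 14 (mod 103)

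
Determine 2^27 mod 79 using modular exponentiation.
By repeated squaring (mod 79): 2^{1}≡2, 2^{2}≡4, 2^{4}≡16, 2^{8}≡19, 2^{16}≡45. Then 2^{27} = 2^{16+8+2+1} ≡ 45 × 19 × 4 × 2 ≡ 46 (mod 79)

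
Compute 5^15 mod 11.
Using Fermat: 5^{10} ≡ 1 (mod 11). 15 ≡ 5 (mod 10). So 5^{15} ≡ 5^{5} ≡ 1 (mod 11)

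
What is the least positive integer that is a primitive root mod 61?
g = 2. Powers: [2, 4, 8, 16, 32, 3, 6, 12, ...] generates all 60 non-zero residues.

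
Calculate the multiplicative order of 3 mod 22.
Powers of 3 mod 22: 3^1≡3, 3^2≡9, 3^3≡5, 3^4≡15, 3^5≡1. So the order of 3 is 5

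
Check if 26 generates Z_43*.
ord_43(26) divides 42. For each prime q|42: 26^{21}≡42, 26^{14}≡6, 26^{6}≡35, none ≡ 1. So 26 has order 42 and is a primitive root mod 43.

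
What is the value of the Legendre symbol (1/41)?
(1/41) = 1^{20} mod 41 = 1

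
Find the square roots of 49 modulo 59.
The square roots of 49 mod 59 are 7 and 52. Verify: 7² = 49 ≡ 49 (mod 59)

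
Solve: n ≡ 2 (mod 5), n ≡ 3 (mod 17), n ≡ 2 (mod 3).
M = 5 × 17 × 3 = 255. M₁ = 51, y₁ ≡ 1 (mod 5). M₂ = 15, y₂ ≡ 8 (mod 17). M₃ = 85, y₃ ≡ 1 (mod 3). n = 2×51×1 + 3×15×8 + 2×85×1 ≡ 122 (mod 255)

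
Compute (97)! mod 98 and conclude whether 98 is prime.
(97)! mod 98 = 0. Since 0 ≢ -1 mod 98, 98 is not prime.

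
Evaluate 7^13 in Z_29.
By repeated squaring (mod 29): 7^{1}≡7, 7^{2}≡20, 7^{4}≡23, 7^{8}≡7. Then 7^{13} = 7^{8+4+1} ≡ 7 × 23 × 7 ≡ 25 (mod 29)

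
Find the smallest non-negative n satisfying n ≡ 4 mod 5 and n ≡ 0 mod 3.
M = 5 × 3 = 15. M₁ = 3, y₁ ≡ 2 mod 5. M₂ = 5, y₂ ≡ 2 mod 3. n = 4×3×2 + 0×5×2 ≡ 9 mod 15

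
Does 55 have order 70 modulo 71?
ord_71(55) divides 70. For each prime q|70: 55^{35}≡70, 55^{14}≡25, 55^{10}≡32, none ≡ 1. So 55 has order 70 and is a primitive root mod 71.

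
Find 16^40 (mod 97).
By repeated squaring (mod 97): 16^{1}≡16, 16^{2}≡62, 16^{4}≡61, 16^{8}≡35, 16^{16}≡61, 16^{32}≡35. Then 16^{40} = 16^{32+8} ≡ 35 × 35 ≡ 61 (mod 97)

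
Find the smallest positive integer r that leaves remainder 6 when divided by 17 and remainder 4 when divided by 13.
M = 17 × 13 = 221. M₁ = 13, y₁ ≡ 4 mod 17. M₂ = 17, y₂ ≡ 10 mod 13. r = 6×13×4 + 4×17×10 ≡ 108 mod 221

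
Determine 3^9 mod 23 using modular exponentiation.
By repeated squaring (mod 23): 3^{1}≡3, 3^{2}≡9, 3^{4}≡12, 3^{8}≡6. Then 3^{9} = 3^{8+1} ≡ 6 × 3 ≡ 18 (mod 23)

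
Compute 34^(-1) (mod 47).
Since 47 is prime, by Fermat 34^(-1) ≡ 34^{45} ≡ 18 (mod 47). Verify: 34 × 18 = 612 ≡ 1 (mod 47)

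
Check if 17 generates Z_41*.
ord_41(17) divides 40. For each prime q|40: 17^{20}≡40, 17^{8}≡16, none ≡ 1. So 17 has order 40 and is a primitive root mod 41.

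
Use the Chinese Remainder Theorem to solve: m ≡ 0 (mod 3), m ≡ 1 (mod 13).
M = 3 × 13 = 39. M₁ = 13, y₁ ≡ 1 (mod 3). M₂ = 3, y₂ ≡ 9 (mod 13). m = 0×13×1 + 1×3×9 ≡ 27 (mod 39)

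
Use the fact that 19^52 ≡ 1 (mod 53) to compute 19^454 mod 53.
By Fermat: 19^{52} ≡ 1 (mod 53). 454 ≡ 38 (mod 52). So 19^{454} ≡ 19^{38} ≡ 4 (mod 53)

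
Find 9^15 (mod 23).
By repeated squaring (mod 23): 9^{1}≡9, 9^{2}≡12, 9^{4}≡6, 9^{8}≡13. Then 9^{15} = 9^{8+4+2+1} ≡ 13 × 6 × 12 × 9 ≡ 6 (mod 23)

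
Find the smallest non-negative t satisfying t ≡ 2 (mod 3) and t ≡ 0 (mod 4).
M = 3 × 4 = 12. M₁ = 4, y₁ ≡ 1 (mod 3). M₂ = 3, y₂ ≡ 3 (mod 4). t = 2×4×1 + 0×3×3 ≡ 8 (mod 12)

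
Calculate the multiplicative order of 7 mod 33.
Powers of 7 mod 33: 7^1≡7, 7^2≡16, 7^3≡13, 7^4≡25, 7^5≡10, 7^6≡4, 7^7≡28, 7^8≡31, 7^9≡19, 7^10≡1. ord_33(7) = 10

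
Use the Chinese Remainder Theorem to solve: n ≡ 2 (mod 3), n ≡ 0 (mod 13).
M = 3 × 13 = 39. M₁ = 13, y₁ ≡ 1 (mod 3). M₂ = 3, y₂ ≡ 9 (mod 13). n = 2×13×1 + 0×3×9 ≡ 26 (mod 39)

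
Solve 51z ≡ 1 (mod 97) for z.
Since 97 is prime, by Fermat 51^(-1) ≡ 51^{95} ≡ 78 (mod 97). Verify: 51 × 78 = 3978 ≡ 1 (mod 97)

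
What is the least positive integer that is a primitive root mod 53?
g = 2. Powers: [2, 4, 8, 16, 32, 11, ...] generates all 52 non-zero residues.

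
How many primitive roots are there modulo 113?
A prime p has φ(p-1) primitive roots; here φ(112) = 48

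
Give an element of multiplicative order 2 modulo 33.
23 has order 2 mod 33 since 23^{2} ≡ 1 (mod 33) and no smaller power works.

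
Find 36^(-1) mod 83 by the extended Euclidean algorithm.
Extended GCD: 36(30) + 83(-13) = 1. So 36^(-1) ≡ 30 mod 83. Verify: 36 × 30 = 1080 ≡ 1 mod 83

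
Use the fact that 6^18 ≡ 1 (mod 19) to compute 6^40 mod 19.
By Fermat: 6^{18} ≡ 1 (mod 19). 40 = 2×18 + 4. So 6^{40} ≡ 6^{4} ≡ 4 (mod 19)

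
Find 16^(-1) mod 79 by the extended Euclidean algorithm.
Extended GCD: 16(5) + 79(-1) = 1. So 16^(-1) ≡ 5 mod 79. Verify: 16 × 5 = 80 ≡ 1 mod 79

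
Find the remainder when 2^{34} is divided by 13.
By Fermat: 2^{12} ≡ 1 (mod 13). 34 = 2×12 + 10. So 2^{34} ≡ 2^{10} ≡ 10 (mod 13)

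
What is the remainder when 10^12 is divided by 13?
Using Fermat: 10^{12} ≡ 1 (mod 13). 12 ≡ 0 (mod 12). So 10^{12} ≡ 10^{0} ≡ 1 (mod 13)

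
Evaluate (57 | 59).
(57/59) = 57^{29} mod 59 = 1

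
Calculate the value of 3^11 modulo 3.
By repeated squaring (mod 3): 3^{1}≡0, 3^{2}≡0, 3^{4}≡0, 3^{8}≡0. Then 3^{11} = 3^{8+2+1} ≡ 0 × 0 × 0 ≡ 0 (mod 3)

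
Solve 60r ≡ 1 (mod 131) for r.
Since 131 is prime, by Fermat 60^(-1) ≡ 60^{129} ≡ 107 (mod 131). Verify: 60 × 107 = 6420 ≡ 1 (mod 131)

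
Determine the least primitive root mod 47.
g = 5. Powers: [5, 25, 31, 14, 23, 21, 11, 8, 40, ...] generates all 46 non-zero residues.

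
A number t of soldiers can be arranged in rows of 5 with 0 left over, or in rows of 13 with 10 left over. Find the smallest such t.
M = 5 × 13 = 65. M₁ = 13, y₁ ≡ 2 (mod 5). M₂ = 5, y₂ ≡ 8 (mod 13). t = 0×13×2 + 10×5×8 ≡ 10 (mod 65)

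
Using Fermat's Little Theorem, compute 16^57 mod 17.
By Fermat: 16^{16} ≡ 1 mod 17. 57 = 3×16 + 9. So 16^{57} ≡ 16^{9} ≡ 16 mod 17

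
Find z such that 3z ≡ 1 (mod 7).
Since 7 is prime, by Fermat 3^(-1) ≡ 3^{5} ≡ 5 (mod 7). Verify: 3 × 5 = 15 ≡ 1 (mod 7)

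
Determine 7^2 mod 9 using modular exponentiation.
7^{2} = 49 ≡ 4 (mod 9)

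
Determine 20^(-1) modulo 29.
Since 29 is prime, by Fermat 20^(-1) ≡ 20^{27} ≡ 16 (mod 29). Verify: 20 × 16 = 320 ≡ 1 (mod 29)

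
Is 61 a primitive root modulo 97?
61^{3} ≡ 1 (mod 97) and 3 < 96, so ord_97(61) = 3 ≠ 96 and 61 is not a primitive root.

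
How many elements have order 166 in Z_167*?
A prime p has φ(p-1) primitive roots; here φ(166) = 82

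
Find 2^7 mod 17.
By repeated squaring mod 17: 2^{1}≡2, 2^{2}≡4, 2^{4}≡16. Then 2^{7} = 2^{4+2+1} ≡ 16 × 4 × 2 ≡ 9 mod 17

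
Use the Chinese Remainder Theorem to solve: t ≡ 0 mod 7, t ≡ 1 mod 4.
M = 7 × 4 = 28. M₁ = 4, y₁ ≡ 2 mod 7. M₂ = 7, y₂ ≡ 3 mod 4. t = 0×4×2 + 1×7×3 ≡ 21 mod 28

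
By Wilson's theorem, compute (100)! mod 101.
By Wilson's theorem, (100)! ≡ -1 ≡ 100 mod 101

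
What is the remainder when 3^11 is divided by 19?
By repeated squaring mod 19: 3^{1}≡3, 3^{2}≡9, 3^{4}≡5, 3^{8}≡6. Then 3^{11} = 3^{8+2+1} ≡ 6 × 9 × 3 ≡ 10 mod 19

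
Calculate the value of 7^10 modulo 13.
By repeated squaring (mod 13): 7^{1}≡7, 7^{2}≡10, 7^{4}≡9, 7^{8}≡3. Then 7^{10} = 7^{8+2} ≡ 3 × 10 ≡ 4 (mod 13)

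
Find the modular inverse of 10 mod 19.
Since 19 is prime, by Fermat 10^(-1) ≡ 10^{17} ≡ 2 (mod 19). Verify: 10 × 2 = 20 ≡ 1 (mod 19)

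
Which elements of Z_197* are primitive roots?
There are φ(196) = 84 primitive roots mod 197: {2, 3, 5, 8, 11, 12, 13, 17, 18, 21, 27, 30, 31, 32, 35, 38, 44, 45, 46, 48, 50, 52, 56, 57, 58, 66, 67, 71, 72, 73, 74, 75, 78, 79, 80, 82, 86, 89, 91, 94, 95, 98, 99, 102, 103, 106, 108, 111, 115, 117, 118, 119, 122, 123, 124, 125, 126, 130, 131, 139, 140, 141, 145, 147, 149, 151, 152, 153, 159, 162, 165, 166, 167, 170, 176, 179, 180, 184, 185, 186, 189, 192, 194, 195}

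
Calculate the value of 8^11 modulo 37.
By repeated squaring (mod 37): 8^{1}≡8, 8^{2}≡27, 8^{4}≡26, 8^{8}≡10. Then 8^{11} = 8^{8+2+1} ≡ 10 × 27 × 8 ≡ 14 (mod 37)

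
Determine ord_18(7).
Powers of 7 mod 18: 7^1≡7, 7^2≡13, 7^3≡1. ord_18(7) = 3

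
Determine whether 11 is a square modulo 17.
By Euler's criterion: 11^{8} ≡ 16 (mod 17). Since this equals -1 (≡ 16), 11 is not a QR.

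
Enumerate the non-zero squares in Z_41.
Squares in Z_41*: {1, 2, 4, 5, 8, 9, 10, 16, 18, 20, 21, 23, 25, 31, 32, 33, 36, 37, 39, 40}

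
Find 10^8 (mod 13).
By repeated squaring (mod 13): 10^{1}≡10, 10^{2}≡9, 10^{4}≡3, 10^{8}≡9. So 10^{8} ≡ 9 (mod 13)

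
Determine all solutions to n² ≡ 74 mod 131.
The square roots of 74 mod 131 are 27 and 104. Verify: 27² = 729 ≡ 74 mod 131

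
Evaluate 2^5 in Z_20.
By repeated squaring mod 20: 2^{1}≡2, 2^{2}≡4, 2^{4}≡16. Then 2^{5} = 2^{4+1} ≡ 16 × 2 ≡ 12 mod 20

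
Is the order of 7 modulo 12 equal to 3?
Powers of 7 mod 12: 7^1≡7, 7^2≡1. Already 7^2≡1, so the order is 2 < 3. No, the actual order is 2.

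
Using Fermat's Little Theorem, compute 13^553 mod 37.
By Fermat: 13^{36} ≡ 1 (mod 37). 553 ≡ 13 (mod 36). So 13^{553} ≡ 13^{13} ≡ 19 (mod 37)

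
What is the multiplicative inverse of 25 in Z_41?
Since 41 is prime, by Fermat 25^(-1) ≡ 25^{39} ≡ 23 mod 41. Verify: 25 × 23 = 575 ≡ 1 mod 41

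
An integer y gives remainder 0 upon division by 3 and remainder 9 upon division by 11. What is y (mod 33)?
M = 3 × 11 = 33. M₁ = 11, y₁ ≡ 2 (mod 3). M₂ = 3, y₂ ≡ 4 (mod 11). y = 0×11×2 + 9×3×4 ≡ 9 (mod 33)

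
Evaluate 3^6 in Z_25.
By repeated squaring mod 25: 3^{1}≡3, 3^{2}≡9, 3^{4}≡6. Then 3^{6} = 3^{4+2} ≡ 6 × 9 ≡ 4 mod 25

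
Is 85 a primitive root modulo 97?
85^{16} ≡ 1 (mod 97) and 16 < 96, so ord_97(85) = 16 ≠ 96 and 85 is not a primitive root.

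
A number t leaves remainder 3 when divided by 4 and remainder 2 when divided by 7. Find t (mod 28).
M = 4 × 7 = 28. M₁ = 7, y₁ ≡ 3 (mod 4). M₂ = 4, y₂ ≡ 2 (mod 7). t = 3×7×3 + 2×4×2 ≡ 23 (mod 28)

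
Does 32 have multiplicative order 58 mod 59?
Powers of 32 mod 59: 32^1≡32, 32^2≡21, 32^3≡23, 32^4≡28, 32^5≡11, 32^6≡57, 32^7≡54, 32^8≡17, 32^9≡13, 32^10≡3, 32^11≡37, 32^12≡4, 32^13≡10, 32^14≡25, 32^15≡33, 32^16≡53, 32^17≡44, 32^18≡51, 32^19≡39, 32^20≡9, 32^21≡52, 32^22≡12, 32^23≡30, 32^24≡16, 32^25≡40, 32^26≡41, 32^27≡14, 32^28≡35, 32^29≡58, 32^30≡27, 32^31≡38, 32^32≡36, 32^33≡31, 32^34≡48, 32^35≡2, 32^36≡5, 32^37≡42, 32^38≡46, 32^39≡56, 32^40≡22, 32^41≡55, 32^42≡49, 32^43≡34, 32^44≡26, 32^45≡6, 32^46≡15, 32^47≡8, 32^48≡20, 32^49≡50, 32^50≡7, 32^51≡47, 32^52≡29, 32^53≡43, 32^54≡19, 32^55≡18, 32^56≡45, 32^57≡24, 32^58≡1. First k with 32^k≡1 is k=58. Yes, ord_59(32) = 58.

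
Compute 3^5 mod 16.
By repeated squaring mod 16: 3^{1}≡3, 3^{2}≡9, 3^{4}≡1. Then 3^{5} = 3^{4+1} ≡ 1 × 3 ≡ 3 mod 16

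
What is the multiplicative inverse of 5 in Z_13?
Since 13 is prime, by Fermat 5^(-1) ≡ 5^{11} ≡ 8 (mod 13). Verify: 5 × 8 = 40 ≡ 1 (mod 13)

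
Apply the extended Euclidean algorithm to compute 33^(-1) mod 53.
Extended GCD: 33(-8) + 53(5) = 1. So 33^(-1) ≡ -8 ≡ 45 mod 53. Verify: 33 × 45 = 1485 ≡ 1 mod 53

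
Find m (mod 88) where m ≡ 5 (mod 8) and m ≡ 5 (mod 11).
M = 8 × 11 = 88. M₁ = 11, y₁ ≡ 3 (mod 8). M₂ = 8, y₂ ≡ 7 (mod 11). m = 5×11×3 + 5×8×7 ≡ 5 (mod 88)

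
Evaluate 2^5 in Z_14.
By repeated squaring mod 14: 2^{1}≡2, 2^{2}≡4, 2^{4}≡2. Then 2^{5} = 2^{4+1} ≡ 2 × 2 ≡ 4 mod 14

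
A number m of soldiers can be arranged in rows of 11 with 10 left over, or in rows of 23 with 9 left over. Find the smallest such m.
M = 11 × 23 = 253. M₁ = 23, y₁ ≡ 1 (mod 11). M₂ = 11, y₂ ≡ 21 (mod 23). m = 10×23×1 + 9×11×21 ≡ 32 (mod 253)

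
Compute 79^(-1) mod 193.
Since 193 is prime, by Fermat 79^(-1) ≡ 79^{191} ≡ 22 mod 193. Verify: 79 × 22 = 1738 ≡ 1 mod 193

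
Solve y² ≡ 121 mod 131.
The square roots of 121 mod 131 are 11 and 120. Verify: 11² = 121 ≡ 121 mod 131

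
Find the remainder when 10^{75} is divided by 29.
By Fermat: 10^{28} ≡ 1 (mod 29). 75 = 2×28 + 19. So 10^{75} ≡ 10^{19} ≡ 21 (mod 29)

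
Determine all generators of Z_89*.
There are φ(88) = 40 primitive roots mod 89: {3, 6, 7, 13, 14, 15, 19, 23, 24, 26, 27, 28, 29, 30, 31, 33, 35, 38, 41, 43, 46, 48, 51, 54, 56, 58, 59, 60, 61, 62, 63, 65, 66, 70, 74, 75, 76, 82, 83, 86}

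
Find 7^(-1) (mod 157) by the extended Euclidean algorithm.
Extended GCD: 7(45) + 157(-2) = 1. So 7^(-1) ≡ 45 (mod 157). Verify: 7 × 45 = 315 ≡ 1 (mod 157)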